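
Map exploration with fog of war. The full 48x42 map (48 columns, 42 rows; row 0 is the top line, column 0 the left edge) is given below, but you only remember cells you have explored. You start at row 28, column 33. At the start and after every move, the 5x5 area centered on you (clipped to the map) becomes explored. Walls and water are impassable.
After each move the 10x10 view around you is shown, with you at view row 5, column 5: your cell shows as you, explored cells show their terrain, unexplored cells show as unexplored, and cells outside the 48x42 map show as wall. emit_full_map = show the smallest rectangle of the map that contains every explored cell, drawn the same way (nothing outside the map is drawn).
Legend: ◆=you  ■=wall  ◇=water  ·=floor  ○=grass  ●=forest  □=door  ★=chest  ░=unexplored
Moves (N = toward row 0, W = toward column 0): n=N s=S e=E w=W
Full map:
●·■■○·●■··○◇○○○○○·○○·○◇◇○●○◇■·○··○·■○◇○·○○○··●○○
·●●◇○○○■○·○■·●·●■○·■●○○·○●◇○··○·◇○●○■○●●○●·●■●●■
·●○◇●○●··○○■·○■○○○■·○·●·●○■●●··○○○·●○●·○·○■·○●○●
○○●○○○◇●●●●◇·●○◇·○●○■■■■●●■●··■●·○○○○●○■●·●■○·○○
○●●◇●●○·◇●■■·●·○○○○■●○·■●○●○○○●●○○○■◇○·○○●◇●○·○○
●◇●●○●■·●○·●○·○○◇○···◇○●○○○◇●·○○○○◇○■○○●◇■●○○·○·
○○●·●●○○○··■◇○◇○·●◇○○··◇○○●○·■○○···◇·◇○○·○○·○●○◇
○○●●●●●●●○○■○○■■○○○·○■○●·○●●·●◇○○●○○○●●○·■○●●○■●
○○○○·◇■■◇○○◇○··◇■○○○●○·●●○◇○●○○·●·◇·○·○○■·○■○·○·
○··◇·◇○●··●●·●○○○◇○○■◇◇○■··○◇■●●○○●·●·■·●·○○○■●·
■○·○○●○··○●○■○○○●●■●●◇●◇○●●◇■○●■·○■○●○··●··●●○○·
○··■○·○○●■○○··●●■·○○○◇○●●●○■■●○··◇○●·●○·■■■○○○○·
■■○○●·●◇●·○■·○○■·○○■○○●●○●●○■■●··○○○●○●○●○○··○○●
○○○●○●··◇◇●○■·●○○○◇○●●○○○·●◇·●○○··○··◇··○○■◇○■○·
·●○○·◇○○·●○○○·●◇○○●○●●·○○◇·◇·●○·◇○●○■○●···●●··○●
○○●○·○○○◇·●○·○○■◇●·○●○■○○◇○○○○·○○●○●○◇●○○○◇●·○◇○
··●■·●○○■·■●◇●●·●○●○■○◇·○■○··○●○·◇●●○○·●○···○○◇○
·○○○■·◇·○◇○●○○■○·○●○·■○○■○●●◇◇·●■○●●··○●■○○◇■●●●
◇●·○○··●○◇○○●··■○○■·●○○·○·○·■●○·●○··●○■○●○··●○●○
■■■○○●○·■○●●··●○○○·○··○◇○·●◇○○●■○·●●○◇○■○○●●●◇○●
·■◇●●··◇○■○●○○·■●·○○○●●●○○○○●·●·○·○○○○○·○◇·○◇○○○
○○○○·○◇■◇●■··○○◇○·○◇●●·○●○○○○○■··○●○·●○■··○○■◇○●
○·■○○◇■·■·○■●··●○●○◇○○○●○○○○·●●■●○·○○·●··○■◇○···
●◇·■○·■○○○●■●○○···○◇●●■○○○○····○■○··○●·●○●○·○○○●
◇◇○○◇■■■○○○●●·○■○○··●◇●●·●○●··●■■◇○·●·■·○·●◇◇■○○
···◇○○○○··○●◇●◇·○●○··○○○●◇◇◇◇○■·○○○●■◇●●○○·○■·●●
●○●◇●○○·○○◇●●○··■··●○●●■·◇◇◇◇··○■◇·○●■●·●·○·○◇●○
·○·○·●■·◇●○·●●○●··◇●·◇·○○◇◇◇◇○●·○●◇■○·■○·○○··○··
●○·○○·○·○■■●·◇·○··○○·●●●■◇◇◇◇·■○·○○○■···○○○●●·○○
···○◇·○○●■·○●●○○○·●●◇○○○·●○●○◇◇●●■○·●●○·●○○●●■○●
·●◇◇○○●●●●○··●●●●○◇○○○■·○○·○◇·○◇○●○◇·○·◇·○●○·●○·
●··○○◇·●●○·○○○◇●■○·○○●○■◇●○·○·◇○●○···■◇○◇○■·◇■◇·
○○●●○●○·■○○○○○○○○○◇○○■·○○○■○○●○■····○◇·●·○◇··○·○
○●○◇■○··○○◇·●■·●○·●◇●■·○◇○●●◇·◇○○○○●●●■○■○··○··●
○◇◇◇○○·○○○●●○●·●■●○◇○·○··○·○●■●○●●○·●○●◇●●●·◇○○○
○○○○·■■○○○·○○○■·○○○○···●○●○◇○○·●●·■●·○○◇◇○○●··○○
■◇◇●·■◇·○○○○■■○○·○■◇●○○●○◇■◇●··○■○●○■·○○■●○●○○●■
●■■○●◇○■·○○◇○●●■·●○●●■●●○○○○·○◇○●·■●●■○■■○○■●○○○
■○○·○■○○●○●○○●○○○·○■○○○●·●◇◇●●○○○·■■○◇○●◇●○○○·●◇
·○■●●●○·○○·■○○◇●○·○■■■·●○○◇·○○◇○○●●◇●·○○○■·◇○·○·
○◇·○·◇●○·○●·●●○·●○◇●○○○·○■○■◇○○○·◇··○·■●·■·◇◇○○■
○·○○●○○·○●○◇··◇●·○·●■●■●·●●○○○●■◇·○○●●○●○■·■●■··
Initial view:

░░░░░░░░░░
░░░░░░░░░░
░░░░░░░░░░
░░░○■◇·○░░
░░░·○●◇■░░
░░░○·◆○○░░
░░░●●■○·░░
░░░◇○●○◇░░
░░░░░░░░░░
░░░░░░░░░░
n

░░░░░░░░░░
░░░░░░░░░░
░░░░░░░░░░
░░░·○○○●░░
░░░○■◇·○░░
░░░·○◆◇■░░
░░░○·○○○░░
░░░●●■○·░░
░░░◇○●○◇░░
░░░░░░░░░░

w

░░░░░░░░░░
░░░░░░░░░░
░░░░░░░░░░
░░░■·○○○●░
░░░·○■◇·○░
░░░●·◆●◇■░
░░░■○·○○○░
░░░◇●●■○·░
░░░░◇○●○◇░
░░░░░░░░░░

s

░░░░░░░░░░
░░░░░░░░░░
░░░■·○○○●░
░░░·○■◇·○░
░░░●·○●◇■░
░░░■○◆○○○░
░░░◇●●■○·░
░░░○◇○●○◇░
░░░░░░░░░░
░░░░░░░░░░

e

░░░░░░░░░░
░░░░░░░░░░
░░■·○○○●░░
░░·○■◇·○░░
░░●·○●◇■░░
░░■○·◆○○░░
░░◇●●■○·░░
░░○◇○●○◇░░
░░░░░░░░░░
░░░░░░░░░░

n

░░░░░░░░░░
░░░░░░░░░░
░░░░░░░░░░
░░■·○○○●░░
░░·○■◇·○░░
░░●·○◆◇■░░
░░■○·○○○░░
░░◇●●■○·░░
░░○◇○●○◇░░
░░░░░░░░░░

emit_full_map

■·○○○●
·○■◇·○
●·○◆◇■
■○·○○○
◇●●■○·
○◇○●○◇

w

░░░░░░░░░░
░░░░░░░░░░
░░░░░░░░░░
░░░■·○○○●░
░░░·○■◇·○░
░░░●·◆●◇■░
░░░■○·○○○░
░░░◇●●■○·░
░░░○◇○●○◇░
░░░░░░░░░░

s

░░░░░░░░░░
░░░░░░░░░░
░░░■·○○○●░
░░░·○■◇·○░
░░░●·○●◇■░
░░░■○◆○○○░
░░░◇●●■○·░
░░░○◇○●○◇░
░░░░░░░░░░
░░░░░░░░░░

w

░░░░░░░░░░
░░░░░░░░░░
░░░░■·○○○●
░░░··○■◇·○
░░░○●·○●◇■
░░░·■◆·○○○
░░░◇◇●●■○·
░░░·○◇○●○◇
░░░░░░░░░░
░░░░░░░░░░

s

░░░░░░░░░░
░░░░■·○○○●
░░░··○■◇·○
░░░○●·○●◇■
░░░·■○·○○○
░░░◇◇◆●■○·
░░░·○◇○●○◇
░░░·◇○●○░░
░░░░░░░░░░
░░░░░░░░░░

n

░░░░░░░░░░
░░░░░░░░░░
░░░░■·○○○●
░░░··○■◇·○
░░░○●·○●◇■
░░░·■◆·○○○
░░░◇◇●●■○·
░░░·○◇○●○◇
░░░·◇○●○░░
░░░░░░░░░░

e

░░░░░░░░░░
░░░░░░░░░░
░░░■·○○○●░
░░··○■◇·○░
░░○●·○●◇■░
░░·■○◆○○○░
░░◇◇●●■○·░
░░·○◇○●○◇░
░░·◇○●○░░░
░░░░░░░░░░

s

░░░░░░░░░░
░░░■·○○○●░
░░··○■◇·○░
░░○●·○●◇■░
░░·■○·○○○░
░░◇◇●◆■○·░
░░·○◇○●○◇░
░░·◇○●○·░░
░░░░░░░░░░
░░░░░░░░░░

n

░░░░░░░░░░
░░░░░░░░░░
░░░■·○○○●░
░░··○■◇·○░
░░○●·○●◇■░
░░·■○◆○○○░
░░◇◇●●■○·░
░░·○◇○●○◇░
░░·◇○●○·░░
░░░░░░░░░░

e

░░░░░░░░░░
░░░░░░░░░░
░░■·○○○●░░
░··○■◇·○░░
░○●·○●◇■░░
░·■○·◆○○░░
░◇◇●●■○·░░
░·○◇○●○◇░░
░·◇○●○·░░░
░░░░░░░░░░

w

░░░░░░░░░░
░░░░░░░░░░
░░░■·○○○●░
░░··○■◇·○░
░░○●·○●◇■░
░░·■○◆○○○░
░░◇◇●●■○·░
░░·○◇○●○◇░
░░·◇○●○·░░
░░░░░░░░░░

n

░░░░░░░░░░
░░░░░░░░░░
░░░░░░░░░░
░░░■·○○○●░
░░··○■◇·○░
░░○●·◆●◇■░
░░·■○·○○○░
░░◇◇●●■○·░
░░·○◇○●○◇░
░░·◇○●○·░░

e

░░░░░░░░░░
░░░░░░░░░░
░░░░░░░░░░
░░■·○○○●░░
░··○■◇·○░░
░○●·○◆◇■░░
░·■○·○○○░░
░◇◇●●■○·░░
░·○◇○●○◇░░
░·◇○●○·░░░

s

░░░░░░░░░░
░░░░░░░░░░
░░■·○○○●░░
░··○■◇·○░░
░○●·○●◇■░░
░·■○·◆○○░░
░◇◇●●■○·░░
░·○◇○●○◇░░
░·◇○●○·░░░
░░░░░░░░░░

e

░░░░░░░░░░
░░░░░░░░░░
░■·○○○●░░░
··○■◇·○●░░
○●·○●◇■○░░
·■○·○◆○■░░
◇◇●●■○·●░░
·○◇○●○◇·░░
·◇○●○·░░░░
░░░░░░░░░░

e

░░░░░░░░░░
░░░░░░░░░░
■·○○○●░░░░
·○■◇·○●■░░
●·○●◇■○·░░
■○·○○◆■·░░
◇●●■○·●●░░
○◇○●○◇·○░░
◇○●○·░░░░░
░░░░░░░░░░

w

░░░░░░░░░░
░░░░░░░░░░
░■·○○○●░░░
··○■◇·○●■░
○●·○●◇■○·░
·■○·○◆○■·░
◇◇●●■○·●●░
·○◇○●○◇·○░
·◇○●○·░░░░
░░░░░░░░░░

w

░░░░░░░░░░
░░░░░░░░░░
░░■·○○○●░░
░··○■◇·○●■
░○●·○●◇■○·
░·■○·◆○○■·
░◇◇●●■○·●●
░·○◇○●○◇·○
░·◇○●○·░░░
░░░░░░░░░░

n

░░░░░░░░░░
░░░░░░░░░░
░░░░░░░░░░
░░■·○○○●░░
░··○■◇·○●■
░○●·○◆◇■○·
░·■○·○○○■·
░◇◇●●■○·●●
░·○◇○●○◇·○
░·◇○●○·░░░

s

░░░░░░░░░░
░░░░░░░░░░
░░■·○○○●░░
░··○■◇·○●■
░○●·○●◇■○·
░·■○·◆○○■·
░◇◇●●■○·●●
░·○◇○●○◇·○
░·◇○●○·░░░
░░░░░░░░░░

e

░░░░░░░░░░
░░░░░░░░░░
░■·○○○●░░░
··○■◇·○●■░
○●·○●◇■○·░
·■○·○◆○■·░
◇◇●●■○·●●░
·○◇○●○◇·○░
·◇○●○·░░░░
░░░░░░░░░░


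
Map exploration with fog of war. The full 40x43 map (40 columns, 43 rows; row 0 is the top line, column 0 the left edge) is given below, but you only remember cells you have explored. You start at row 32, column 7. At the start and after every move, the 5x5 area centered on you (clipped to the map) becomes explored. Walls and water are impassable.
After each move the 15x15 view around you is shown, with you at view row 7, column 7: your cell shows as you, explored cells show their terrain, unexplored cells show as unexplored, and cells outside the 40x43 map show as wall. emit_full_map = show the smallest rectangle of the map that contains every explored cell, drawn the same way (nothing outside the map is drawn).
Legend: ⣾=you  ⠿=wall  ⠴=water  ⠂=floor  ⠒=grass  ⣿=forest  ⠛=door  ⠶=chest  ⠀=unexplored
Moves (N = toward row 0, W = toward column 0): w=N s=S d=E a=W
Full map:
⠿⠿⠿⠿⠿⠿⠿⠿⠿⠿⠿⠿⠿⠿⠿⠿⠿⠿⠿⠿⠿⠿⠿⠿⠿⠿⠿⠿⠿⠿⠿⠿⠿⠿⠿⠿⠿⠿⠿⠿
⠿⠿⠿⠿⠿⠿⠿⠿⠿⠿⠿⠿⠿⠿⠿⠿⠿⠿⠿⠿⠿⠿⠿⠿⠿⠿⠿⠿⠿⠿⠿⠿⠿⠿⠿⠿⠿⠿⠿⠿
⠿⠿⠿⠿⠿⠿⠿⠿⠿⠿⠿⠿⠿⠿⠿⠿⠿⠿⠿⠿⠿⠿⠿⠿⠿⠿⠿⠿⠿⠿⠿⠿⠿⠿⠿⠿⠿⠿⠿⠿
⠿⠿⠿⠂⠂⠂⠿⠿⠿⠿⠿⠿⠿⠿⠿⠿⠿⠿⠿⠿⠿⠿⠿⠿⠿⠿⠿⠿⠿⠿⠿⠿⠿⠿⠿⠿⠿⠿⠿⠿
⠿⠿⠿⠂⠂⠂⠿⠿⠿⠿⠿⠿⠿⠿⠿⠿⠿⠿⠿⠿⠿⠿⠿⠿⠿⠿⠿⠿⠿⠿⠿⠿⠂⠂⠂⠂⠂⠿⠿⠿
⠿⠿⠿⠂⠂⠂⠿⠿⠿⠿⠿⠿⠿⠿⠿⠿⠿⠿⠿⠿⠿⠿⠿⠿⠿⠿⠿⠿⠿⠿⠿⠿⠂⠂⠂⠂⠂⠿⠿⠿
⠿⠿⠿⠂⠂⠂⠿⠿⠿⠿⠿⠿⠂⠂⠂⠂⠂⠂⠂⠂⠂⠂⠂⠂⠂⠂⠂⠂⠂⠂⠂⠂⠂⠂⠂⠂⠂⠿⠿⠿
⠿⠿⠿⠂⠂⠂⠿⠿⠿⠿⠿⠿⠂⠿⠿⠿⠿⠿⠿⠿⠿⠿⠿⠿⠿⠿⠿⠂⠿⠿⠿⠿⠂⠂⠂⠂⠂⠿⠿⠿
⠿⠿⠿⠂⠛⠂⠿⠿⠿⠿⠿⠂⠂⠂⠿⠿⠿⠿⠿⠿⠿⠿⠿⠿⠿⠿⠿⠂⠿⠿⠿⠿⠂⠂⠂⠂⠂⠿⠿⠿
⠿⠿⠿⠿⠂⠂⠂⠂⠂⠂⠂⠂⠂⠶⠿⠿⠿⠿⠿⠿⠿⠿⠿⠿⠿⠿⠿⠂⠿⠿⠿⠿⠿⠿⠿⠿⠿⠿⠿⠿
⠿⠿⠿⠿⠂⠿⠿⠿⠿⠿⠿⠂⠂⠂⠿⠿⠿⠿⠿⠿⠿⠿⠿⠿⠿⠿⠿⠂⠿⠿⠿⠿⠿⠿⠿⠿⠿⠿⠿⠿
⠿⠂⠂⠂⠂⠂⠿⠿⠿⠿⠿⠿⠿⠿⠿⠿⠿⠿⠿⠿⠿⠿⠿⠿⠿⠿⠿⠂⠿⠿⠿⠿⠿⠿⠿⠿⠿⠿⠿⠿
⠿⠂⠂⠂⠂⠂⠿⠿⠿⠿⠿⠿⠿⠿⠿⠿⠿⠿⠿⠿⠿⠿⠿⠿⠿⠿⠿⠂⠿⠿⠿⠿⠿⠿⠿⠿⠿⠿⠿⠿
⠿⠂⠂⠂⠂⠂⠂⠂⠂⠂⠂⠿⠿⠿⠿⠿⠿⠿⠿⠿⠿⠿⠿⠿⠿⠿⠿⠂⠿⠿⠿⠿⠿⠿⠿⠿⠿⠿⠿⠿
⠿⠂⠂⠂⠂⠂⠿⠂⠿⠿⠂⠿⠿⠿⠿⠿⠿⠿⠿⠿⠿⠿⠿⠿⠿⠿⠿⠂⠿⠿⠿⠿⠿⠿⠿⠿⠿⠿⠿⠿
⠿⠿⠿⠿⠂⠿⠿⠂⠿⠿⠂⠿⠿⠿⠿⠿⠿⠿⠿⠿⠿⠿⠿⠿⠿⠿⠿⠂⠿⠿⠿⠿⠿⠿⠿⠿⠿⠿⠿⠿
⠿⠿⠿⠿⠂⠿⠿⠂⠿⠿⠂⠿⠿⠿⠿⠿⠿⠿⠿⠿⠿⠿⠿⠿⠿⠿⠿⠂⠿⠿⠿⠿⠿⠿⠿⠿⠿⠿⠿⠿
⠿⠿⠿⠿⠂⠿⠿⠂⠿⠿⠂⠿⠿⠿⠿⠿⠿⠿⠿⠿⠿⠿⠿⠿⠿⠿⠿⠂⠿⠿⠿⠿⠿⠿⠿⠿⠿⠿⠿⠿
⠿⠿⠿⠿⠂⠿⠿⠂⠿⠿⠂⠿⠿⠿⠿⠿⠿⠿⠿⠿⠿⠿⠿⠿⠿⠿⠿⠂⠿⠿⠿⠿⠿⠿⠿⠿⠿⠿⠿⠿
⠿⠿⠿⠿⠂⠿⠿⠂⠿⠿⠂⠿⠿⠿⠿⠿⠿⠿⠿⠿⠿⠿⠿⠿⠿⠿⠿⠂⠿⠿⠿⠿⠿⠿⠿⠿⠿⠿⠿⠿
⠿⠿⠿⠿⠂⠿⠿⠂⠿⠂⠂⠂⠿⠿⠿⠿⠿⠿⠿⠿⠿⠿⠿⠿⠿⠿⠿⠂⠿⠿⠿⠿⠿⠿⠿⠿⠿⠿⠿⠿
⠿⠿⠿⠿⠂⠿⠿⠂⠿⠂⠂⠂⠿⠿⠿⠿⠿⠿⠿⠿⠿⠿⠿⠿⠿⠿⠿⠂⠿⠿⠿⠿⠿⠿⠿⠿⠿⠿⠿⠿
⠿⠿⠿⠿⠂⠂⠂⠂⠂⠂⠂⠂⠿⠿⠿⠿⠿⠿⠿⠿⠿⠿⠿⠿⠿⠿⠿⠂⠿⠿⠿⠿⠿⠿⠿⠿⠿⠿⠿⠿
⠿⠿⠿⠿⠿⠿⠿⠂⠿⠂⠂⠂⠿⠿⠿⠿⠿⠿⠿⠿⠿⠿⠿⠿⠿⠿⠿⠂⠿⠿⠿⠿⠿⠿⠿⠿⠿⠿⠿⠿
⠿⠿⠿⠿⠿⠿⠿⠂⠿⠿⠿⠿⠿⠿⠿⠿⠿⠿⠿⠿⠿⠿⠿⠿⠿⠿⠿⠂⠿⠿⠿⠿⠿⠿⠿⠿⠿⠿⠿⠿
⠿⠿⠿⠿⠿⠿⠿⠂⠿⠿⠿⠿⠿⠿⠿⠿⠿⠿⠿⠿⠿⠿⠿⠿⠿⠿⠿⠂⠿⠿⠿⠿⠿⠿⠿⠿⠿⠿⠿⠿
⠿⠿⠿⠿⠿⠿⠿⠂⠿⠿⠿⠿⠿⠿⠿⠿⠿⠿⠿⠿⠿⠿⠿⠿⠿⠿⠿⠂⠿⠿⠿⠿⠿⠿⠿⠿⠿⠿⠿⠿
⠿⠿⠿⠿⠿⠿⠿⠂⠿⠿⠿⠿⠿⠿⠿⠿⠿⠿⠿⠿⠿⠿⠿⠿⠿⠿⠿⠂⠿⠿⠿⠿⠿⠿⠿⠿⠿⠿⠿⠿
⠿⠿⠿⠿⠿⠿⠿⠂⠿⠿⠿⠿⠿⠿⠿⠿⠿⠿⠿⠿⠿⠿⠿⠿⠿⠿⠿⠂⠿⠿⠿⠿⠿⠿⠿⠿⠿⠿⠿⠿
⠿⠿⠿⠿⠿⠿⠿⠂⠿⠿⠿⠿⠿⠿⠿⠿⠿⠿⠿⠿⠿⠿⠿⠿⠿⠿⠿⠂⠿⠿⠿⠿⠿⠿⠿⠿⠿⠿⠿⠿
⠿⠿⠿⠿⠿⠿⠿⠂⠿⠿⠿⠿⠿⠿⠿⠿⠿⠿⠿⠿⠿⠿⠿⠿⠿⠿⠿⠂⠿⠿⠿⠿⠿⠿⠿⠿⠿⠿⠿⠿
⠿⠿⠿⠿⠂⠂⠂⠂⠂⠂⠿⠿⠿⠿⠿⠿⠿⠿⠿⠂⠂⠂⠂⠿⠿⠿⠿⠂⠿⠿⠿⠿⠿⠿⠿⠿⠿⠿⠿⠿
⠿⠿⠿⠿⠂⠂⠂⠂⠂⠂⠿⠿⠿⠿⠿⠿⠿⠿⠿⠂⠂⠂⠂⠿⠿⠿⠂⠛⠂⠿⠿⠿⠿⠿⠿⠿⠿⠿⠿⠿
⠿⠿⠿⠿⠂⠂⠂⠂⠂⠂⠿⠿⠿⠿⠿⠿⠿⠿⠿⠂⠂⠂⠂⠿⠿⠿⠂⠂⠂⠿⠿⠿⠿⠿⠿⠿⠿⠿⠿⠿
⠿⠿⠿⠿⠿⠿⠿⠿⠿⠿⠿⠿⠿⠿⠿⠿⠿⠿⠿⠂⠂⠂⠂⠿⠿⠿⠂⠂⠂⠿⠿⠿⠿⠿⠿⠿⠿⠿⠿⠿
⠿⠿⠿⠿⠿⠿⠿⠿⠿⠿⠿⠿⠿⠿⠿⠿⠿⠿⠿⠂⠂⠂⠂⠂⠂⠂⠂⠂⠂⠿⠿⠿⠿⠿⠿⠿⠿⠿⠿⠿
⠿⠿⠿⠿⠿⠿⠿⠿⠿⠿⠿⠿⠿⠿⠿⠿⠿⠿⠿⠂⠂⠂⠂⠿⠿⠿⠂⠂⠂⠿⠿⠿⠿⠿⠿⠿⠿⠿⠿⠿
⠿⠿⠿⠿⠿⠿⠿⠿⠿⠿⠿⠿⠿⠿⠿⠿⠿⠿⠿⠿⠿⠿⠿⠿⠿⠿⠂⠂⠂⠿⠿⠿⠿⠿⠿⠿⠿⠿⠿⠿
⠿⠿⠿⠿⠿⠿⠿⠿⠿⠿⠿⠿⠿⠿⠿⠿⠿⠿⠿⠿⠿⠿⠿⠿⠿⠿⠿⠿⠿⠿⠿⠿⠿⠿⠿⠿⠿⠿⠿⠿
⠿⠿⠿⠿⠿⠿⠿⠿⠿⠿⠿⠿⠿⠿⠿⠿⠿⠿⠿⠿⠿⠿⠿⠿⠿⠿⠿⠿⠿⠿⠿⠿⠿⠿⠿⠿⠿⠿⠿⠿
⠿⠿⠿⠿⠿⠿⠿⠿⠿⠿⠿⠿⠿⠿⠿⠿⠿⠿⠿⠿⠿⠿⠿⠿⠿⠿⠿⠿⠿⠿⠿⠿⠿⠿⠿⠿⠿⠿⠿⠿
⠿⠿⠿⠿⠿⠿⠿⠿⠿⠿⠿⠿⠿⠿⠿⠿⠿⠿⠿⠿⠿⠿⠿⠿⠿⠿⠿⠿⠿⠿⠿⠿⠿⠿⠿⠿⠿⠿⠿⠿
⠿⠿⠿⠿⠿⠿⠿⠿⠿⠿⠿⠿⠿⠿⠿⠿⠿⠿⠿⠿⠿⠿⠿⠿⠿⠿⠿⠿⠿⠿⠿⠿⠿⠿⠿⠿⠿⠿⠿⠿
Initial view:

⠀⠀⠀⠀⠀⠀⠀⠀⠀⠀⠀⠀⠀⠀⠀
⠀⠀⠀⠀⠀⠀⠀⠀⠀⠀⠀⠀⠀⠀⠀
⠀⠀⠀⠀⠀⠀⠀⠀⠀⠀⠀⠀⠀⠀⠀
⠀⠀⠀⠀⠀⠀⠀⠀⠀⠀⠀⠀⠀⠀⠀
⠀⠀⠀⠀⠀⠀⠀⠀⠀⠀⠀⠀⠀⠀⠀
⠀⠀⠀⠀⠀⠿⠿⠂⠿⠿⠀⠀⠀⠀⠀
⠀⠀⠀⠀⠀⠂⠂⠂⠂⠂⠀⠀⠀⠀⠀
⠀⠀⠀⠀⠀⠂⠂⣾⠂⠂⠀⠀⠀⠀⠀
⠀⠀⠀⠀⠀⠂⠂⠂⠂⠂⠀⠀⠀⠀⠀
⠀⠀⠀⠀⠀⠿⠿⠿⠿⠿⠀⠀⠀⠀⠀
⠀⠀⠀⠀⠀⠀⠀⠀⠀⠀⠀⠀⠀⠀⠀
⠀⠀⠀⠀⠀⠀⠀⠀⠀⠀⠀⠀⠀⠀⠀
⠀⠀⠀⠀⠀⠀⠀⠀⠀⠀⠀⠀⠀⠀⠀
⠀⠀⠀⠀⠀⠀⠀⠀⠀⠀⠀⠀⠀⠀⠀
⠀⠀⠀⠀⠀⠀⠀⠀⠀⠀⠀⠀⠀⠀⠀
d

⠀⠀⠀⠀⠀⠀⠀⠀⠀⠀⠀⠀⠀⠀⠀
⠀⠀⠀⠀⠀⠀⠀⠀⠀⠀⠀⠀⠀⠀⠀
⠀⠀⠀⠀⠀⠀⠀⠀⠀⠀⠀⠀⠀⠀⠀
⠀⠀⠀⠀⠀⠀⠀⠀⠀⠀⠀⠀⠀⠀⠀
⠀⠀⠀⠀⠀⠀⠀⠀⠀⠀⠀⠀⠀⠀⠀
⠀⠀⠀⠀⠿⠿⠂⠿⠿⠿⠀⠀⠀⠀⠀
⠀⠀⠀⠀⠂⠂⠂⠂⠂⠿⠀⠀⠀⠀⠀
⠀⠀⠀⠀⠂⠂⠂⣾⠂⠿⠀⠀⠀⠀⠀
⠀⠀⠀⠀⠂⠂⠂⠂⠂⠿⠀⠀⠀⠀⠀
⠀⠀⠀⠀⠿⠿⠿⠿⠿⠿⠀⠀⠀⠀⠀
⠀⠀⠀⠀⠀⠀⠀⠀⠀⠀⠀⠀⠀⠀⠀
⠀⠀⠀⠀⠀⠀⠀⠀⠀⠀⠀⠀⠀⠀⠀
⠀⠀⠀⠀⠀⠀⠀⠀⠀⠀⠀⠀⠀⠀⠀
⠀⠀⠀⠀⠀⠀⠀⠀⠀⠀⠀⠀⠀⠀⠀
⠀⠀⠀⠀⠀⠀⠀⠀⠀⠀⠀⠀⠀⠀⠀

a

⠀⠀⠀⠀⠀⠀⠀⠀⠀⠀⠀⠀⠀⠀⠀
⠀⠀⠀⠀⠀⠀⠀⠀⠀⠀⠀⠀⠀⠀⠀
⠀⠀⠀⠀⠀⠀⠀⠀⠀⠀⠀⠀⠀⠀⠀
⠀⠀⠀⠀⠀⠀⠀⠀⠀⠀⠀⠀⠀⠀⠀
⠀⠀⠀⠀⠀⠀⠀⠀⠀⠀⠀⠀⠀⠀⠀
⠀⠀⠀⠀⠀⠿⠿⠂⠿⠿⠿⠀⠀⠀⠀
⠀⠀⠀⠀⠀⠂⠂⠂⠂⠂⠿⠀⠀⠀⠀
⠀⠀⠀⠀⠀⠂⠂⣾⠂⠂⠿⠀⠀⠀⠀
⠀⠀⠀⠀⠀⠂⠂⠂⠂⠂⠿⠀⠀⠀⠀
⠀⠀⠀⠀⠀⠿⠿⠿⠿⠿⠿⠀⠀⠀⠀
⠀⠀⠀⠀⠀⠀⠀⠀⠀⠀⠀⠀⠀⠀⠀
⠀⠀⠀⠀⠀⠀⠀⠀⠀⠀⠀⠀⠀⠀⠀
⠀⠀⠀⠀⠀⠀⠀⠀⠀⠀⠀⠀⠀⠀⠀
⠀⠀⠀⠀⠀⠀⠀⠀⠀⠀⠀⠀⠀⠀⠀
⠀⠀⠀⠀⠀⠀⠀⠀⠀⠀⠀⠀⠀⠀⠀

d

⠀⠀⠀⠀⠀⠀⠀⠀⠀⠀⠀⠀⠀⠀⠀
⠀⠀⠀⠀⠀⠀⠀⠀⠀⠀⠀⠀⠀⠀⠀
⠀⠀⠀⠀⠀⠀⠀⠀⠀⠀⠀⠀⠀⠀⠀
⠀⠀⠀⠀⠀⠀⠀⠀⠀⠀⠀⠀⠀⠀⠀
⠀⠀⠀⠀⠀⠀⠀⠀⠀⠀⠀⠀⠀⠀⠀
⠀⠀⠀⠀⠿⠿⠂⠿⠿⠿⠀⠀⠀⠀⠀
⠀⠀⠀⠀⠂⠂⠂⠂⠂⠿⠀⠀⠀⠀⠀
⠀⠀⠀⠀⠂⠂⠂⣾⠂⠿⠀⠀⠀⠀⠀
⠀⠀⠀⠀⠂⠂⠂⠂⠂⠿⠀⠀⠀⠀⠀
⠀⠀⠀⠀⠿⠿⠿⠿⠿⠿⠀⠀⠀⠀⠀
⠀⠀⠀⠀⠀⠀⠀⠀⠀⠀⠀⠀⠀⠀⠀
⠀⠀⠀⠀⠀⠀⠀⠀⠀⠀⠀⠀⠀⠀⠀
⠀⠀⠀⠀⠀⠀⠀⠀⠀⠀⠀⠀⠀⠀⠀
⠀⠀⠀⠀⠀⠀⠀⠀⠀⠀⠀⠀⠀⠀⠀
⠀⠀⠀⠀⠀⠀⠀⠀⠀⠀⠀⠀⠀⠀⠀

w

⠀⠀⠀⠀⠀⠀⠀⠀⠀⠀⠀⠀⠀⠀⠀
⠀⠀⠀⠀⠀⠀⠀⠀⠀⠀⠀⠀⠀⠀⠀
⠀⠀⠀⠀⠀⠀⠀⠀⠀⠀⠀⠀⠀⠀⠀
⠀⠀⠀⠀⠀⠀⠀⠀⠀⠀⠀⠀⠀⠀⠀
⠀⠀⠀⠀⠀⠀⠀⠀⠀⠀⠀⠀⠀⠀⠀
⠀⠀⠀⠀⠀⠿⠂⠿⠿⠿⠀⠀⠀⠀⠀
⠀⠀⠀⠀⠿⠿⠂⠿⠿⠿⠀⠀⠀⠀⠀
⠀⠀⠀⠀⠂⠂⠂⣾⠂⠿⠀⠀⠀⠀⠀
⠀⠀⠀⠀⠂⠂⠂⠂⠂⠿⠀⠀⠀⠀⠀
⠀⠀⠀⠀⠂⠂⠂⠂⠂⠿⠀⠀⠀⠀⠀
⠀⠀⠀⠀⠿⠿⠿⠿⠿⠿⠀⠀⠀⠀⠀
⠀⠀⠀⠀⠀⠀⠀⠀⠀⠀⠀⠀⠀⠀⠀
⠀⠀⠀⠀⠀⠀⠀⠀⠀⠀⠀⠀⠀⠀⠀
⠀⠀⠀⠀⠀⠀⠀⠀⠀⠀⠀⠀⠀⠀⠀
⠀⠀⠀⠀⠀⠀⠀⠀⠀⠀⠀⠀⠀⠀⠀

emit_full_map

⠀⠿⠂⠿⠿⠿
⠿⠿⠂⠿⠿⠿
⠂⠂⠂⣾⠂⠿
⠂⠂⠂⠂⠂⠿
⠂⠂⠂⠂⠂⠿
⠿⠿⠿⠿⠿⠿

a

⠀⠀⠀⠀⠀⠀⠀⠀⠀⠀⠀⠀⠀⠀⠀
⠀⠀⠀⠀⠀⠀⠀⠀⠀⠀⠀⠀⠀⠀⠀
⠀⠀⠀⠀⠀⠀⠀⠀⠀⠀⠀⠀⠀⠀⠀
⠀⠀⠀⠀⠀⠀⠀⠀⠀⠀⠀⠀⠀⠀⠀
⠀⠀⠀⠀⠀⠀⠀⠀⠀⠀⠀⠀⠀⠀⠀
⠀⠀⠀⠀⠀⠿⠿⠂⠿⠿⠿⠀⠀⠀⠀
⠀⠀⠀⠀⠀⠿⠿⠂⠿⠿⠿⠀⠀⠀⠀
⠀⠀⠀⠀⠀⠂⠂⣾⠂⠂⠿⠀⠀⠀⠀
⠀⠀⠀⠀⠀⠂⠂⠂⠂⠂⠿⠀⠀⠀⠀
⠀⠀⠀⠀⠀⠂⠂⠂⠂⠂⠿⠀⠀⠀⠀
⠀⠀⠀⠀⠀⠿⠿⠿⠿⠿⠿⠀⠀⠀⠀
⠀⠀⠀⠀⠀⠀⠀⠀⠀⠀⠀⠀⠀⠀⠀
⠀⠀⠀⠀⠀⠀⠀⠀⠀⠀⠀⠀⠀⠀⠀
⠀⠀⠀⠀⠀⠀⠀⠀⠀⠀⠀⠀⠀⠀⠀
⠀⠀⠀⠀⠀⠀⠀⠀⠀⠀⠀⠀⠀⠀⠀

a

⠿⠀⠀⠀⠀⠀⠀⠀⠀⠀⠀⠀⠀⠀⠀
⠿⠀⠀⠀⠀⠀⠀⠀⠀⠀⠀⠀⠀⠀⠀
⠿⠀⠀⠀⠀⠀⠀⠀⠀⠀⠀⠀⠀⠀⠀
⠿⠀⠀⠀⠀⠀⠀⠀⠀⠀⠀⠀⠀⠀⠀
⠿⠀⠀⠀⠀⠀⠀⠀⠀⠀⠀⠀⠀⠀⠀
⠿⠀⠀⠀⠀⠿⠿⠿⠂⠿⠿⠿⠀⠀⠀
⠿⠀⠀⠀⠀⠿⠿⠿⠂⠿⠿⠿⠀⠀⠀
⠿⠀⠀⠀⠀⠂⠂⣾⠂⠂⠂⠿⠀⠀⠀
⠿⠀⠀⠀⠀⠂⠂⠂⠂⠂⠂⠿⠀⠀⠀
⠿⠀⠀⠀⠀⠂⠂⠂⠂⠂⠂⠿⠀⠀⠀
⠿⠀⠀⠀⠀⠀⠿⠿⠿⠿⠿⠿⠀⠀⠀
⠿⠀⠀⠀⠀⠀⠀⠀⠀⠀⠀⠀⠀⠀⠀
⠿⠀⠀⠀⠀⠀⠀⠀⠀⠀⠀⠀⠀⠀⠀
⠿⠀⠀⠀⠀⠀⠀⠀⠀⠀⠀⠀⠀⠀⠀
⠿⠀⠀⠀⠀⠀⠀⠀⠀⠀⠀⠀⠀⠀⠀

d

⠀⠀⠀⠀⠀⠀⠀⠀⠀⠀⠀⠀⠀⠀⠀
⠀⠀⠀⠀⠀⠀⠀⠀⠀⠀⠀⠀⠀⠀⠀
⠀⠀⠀⠀⠀⠀⠀⠀⠀⠀⠀⠀⠀⠀⠀
⠀⠀⠀⠀⠀⠀⠀⠀⠀⠀⠀⠀⠀⠀⠀
⠀⠀⠀⠀⠀⠀⠀⠀⠀⠀⠀⠀⠀⠀⠀
⠀⠀⠀⠀⠿⠿⠿⠂⠿⠿⠿⠀⠀⠀⠀
⠀⠀⠀⠀⠿⠿⠿⠂⠿⠿⠿⠀⠀⠀⠀
⠀⠀⠀⠀⠂⠂⠂⣾⠂⠂⠿⠀⠀⠀⠀
⠀⠀⠀⠀⠂⠂⠂⠂⠂⠂⠿⠀⠀⠀⠀
⠀⠀⠀⠀⠂⠂⠂⠂⠂⠂⠿⠀⠀⠀⠀
⠀⠀⠀⠀⠀⠿⠿⠿⠿⠿⠿⠀⠀⠀⠀
⠀⠀⠀⠀⠀⠀⠀⠀⠀⠀⠀⠀⠀⠀⠀
⠀⠀⠀⠀⠀⠀⠀⠀⠀⠀⠀⠀⠀⠀⠀
⠀⠀⠀⠀⠀⠀⠀⠀⠀⠀⠀⠀⠀⠀⠀
⠀⠀⠀⠀⠀⠀⠀⠀⠀⠀⠀⠀⠀⠀⠀

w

⠀⠀⠀⠀⠀⠀⠀⠀⠀⠀⠀⠀⠀⠀⠀
⠀⠀⠀⠀⠀⠀⠀⠀⠀⠀⠀⠀⠀⠀⠀
⠀⠀⠀⠀⠀⠀⠀⠀⠀⠀⠀⠀⠀⠀⠀
⠀⠀⠀⠀⠀⠀⠀⠀⠀⠀⠀⠀⠀⠀⠀
⠀⠀⠀⠀⠀⠀⠀⠀⠀⠀⠀⠀⠀⠀⠀
⠀⠀⠀⠀⠀⠿⠿⠂⠿⠿⠀⠀⠀⠀⠀
⠀⠀⠀⠀⠿⠿⠿⠂⠿⠿⠿⠀⠀⠀⠀
⠀⠀⠀⠀⠿⠿⠿⣾⠿⠿⠿⠀⠀⠀⠀
⠀⠀⠀⠀⠂⠂⠂⠂⠂⠂⠿⠀⠀⠀⠀
⠀⠀⠀⠀⠂⠂⠂⠂⠂⠂⠿⠀⠀⠀⠀
⠀⠀⠀⠀⠂⠂⠂⠂⠂⠂⠿⠀⠀⠀⠀
⠀⠀⠀⠀⠀⠿⠿⠿⠿⠿⠿⠀⠀⠀⠀
⠀⠀⠀⠀⠀⠀⠀⠀⠀⠀⠀⠀⠀⠀⠀
⠀⠀⠀⠀⠀⠀⠀⠀⠀⠀⠀⠀⠀⠀⠀
⠀⠀⠀⠀⠀⠀⠀⠀⠀⠀⠀⠀⠀⠀⠀

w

⠀⠀⠀⠀⠀⠀⠀⠀⠀⠀⠀⠀⠀⠀⠀
⠀⠀⠀⠀⠀⠀⠀⠀⠀⠀⠀⠀⠀⠀⠀
⠀⠀⠀⠀⠀⠀⠀⠀⠀⠀⠀⠀⠀⠀⠀
⠀⠀⠀⠀⠀⠀⠀⠀⠀⠀⠀⠀⠀⠀⠀
⠀⠀⠀⠀⠀⠀⠀⠀⠀⠀⠀⠀⠀⠀⠀
⠀⠀⠀⠀⠀⠿⠿⠂⠿⠿⠀⠀⠀⠀⠀
⠀⠀⠀⠀⠀⠿⠿⠂⠿⠿⠀⠀⠀⠀⠀
⠀⠀⠀⠀⠿⠿⠿⣾⠿⠿⠿⠀⠀⠀⠀
⠀⠀⠀⠀⠿⠿⠿⠂⠿⠿⠿⠀⠀⠀⠀
⠀⠀⠀⠀⠂⠂⠂⠂⠂⠂⠿⠀⠀⠀⠀
⠀⠀⠀⠀⠂⠂⠂⠂⠂⠂⠿⠀⠀⠀⠀
⠀⠀⠀⠀⠂⠂⠂⠂⠂⠂⠿⠀⠀⠀⠀
⠀⠀⠀⠀⠀⠿⠿⠿⠿⠿⠿⠀⠀⠀⠀
⠀⠀⠀⠀⠀⠀⠀⠀⠀⠀⠀⠀⠀⠀⠀
⠀⠀⠀⠀⠀⠀⠀⠀⠀⠀⠀⠀⠀⠀⠀

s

⠀⠀⠀⠀⠀⠀⠀⠀⠀⠀⠀⠀⠀⠀⠀
⠀⠀⠀⠀⠀⠀⠀⠀⠀⠀⠀⠀⠀⠀⠀
⠀⠀⠀⠀⠀⠀⠀⠀⠀⠀⠀⠀⠀⠀⠀
⠀⠀⠀⠀⠀⠀⠀⠀⠀⠀⠀⠀⠀⠀⠀
⠀⠀⠀⠀⠀⠿⠿⠂⠿⠿⠀⠀⠀⠀⠀
⠀⠀⠀⠀⠀⠿⠿⠂⠿⠿⠀⠀⠀⠀⠀
⠀⠀⠀⠀⠿⠿⠿⠂⠿⠿⠿⠀⠀⠀⠀
⠀⠀⠀⠀⠿⠿⠿⣾⠿⠿⠿⠀⠀⠀⠀
⠀⠀⠀⠀⠂⠂⠂⠂⠂⠂⠿⠀⠀⠀⠀
⠀⠀⠀⠀⠂⠂⠂⠂⠂⠂⠿⠀⠀⠀⠀
⠀⠀⠀⠀⠂⠂⠂⠂⠂⠂⠿⠀⠀⠀⠀
⠀⠀⠀⠀⠀⠿⠿⠿⠿⠿⠿⠀⠀⠀⠀
⠀⠀⠀⠀⠀⠀⠀⠀⠀⠀⠀⠀⠀⠀⠀
⠀⠀⠀⠀⠀⠀⠀⠀⠀⠀⠀⠀⠀⠀⠀
⠀⠀⠀⠀⠀⠀⠀⠀⠀⠀⠀⠀⠀⠀⠀

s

⠀⠀⠀⠀⠀⠀⠀⠀⠀⠀⠀⠀⠀⠀⠀
⠀⠀⠀⠀⠀⠀⠀⠀⠀⠀⠀⠀⠀⠀⠀
⠀⠀⠀⠀⠀⠀⠀⠀⠀⠀⠀⠀⠀⠀⠀
⠀⠀⠀⠀⠀⠿⠿⠂⠿⠿⠀⠀⠀⠀⠀
⠀⠀⠀⠀⠀⠿⠿⠂⠿⠿⠀⠀⠀⠀⠀
⠀⠀⠀⠀⠿⠿⠿⠂⠿⠿⠿⠀⠀⠀⠀
⠀⠀⠀⠀⠿⠿⠿⠂⠿⠿⠿⠀⠀⠀⠀
⠀⠀⠀⠀⠂⠂⠂⣾⠂⠂⠿⠀⠀⠀⠀
⠀⠀⠀⠀⠂⠂⠂⠂⠂⠂⠿⠀⠀⠀⠀
⠀⠀⠀⠀⠂⠂⠂⠂⠂⠂⠿⠀⠀⠀⠀
⠀⠀⠀⠀⠀⠿⠿⠿⠿⠿⠿⠀⠀⠀⠀
⠀⠀⠀⠀⠀⠀⠀⠀⠀⠀⠀⠀⠀⠀⠀
⠀⠀⠀⠀⠀⠀⠀⠀⠀⠀⠀⠀⠀⠀⠀
⠀⠀⠀⠀⠀⠀⠀⠀⠀⠀⠀⠀⠀⠀⠀
⠀⠀⠀⠀⠀⠀⠀⠀⠀⠀⠀⠀⠀⠀⠀

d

⠀⠀⠀⠀⠀⠀⠀⠀⠀⠀⠀⠀⠀⠀⠀
⠀⠀⠀⠀⠀⠀⠀⠀⠀⠀⠀⠀⠀⠀⠀
⠀⠀⠀⠀⠀⠀⠀⠀⠀⠀⠀⠀⠀⠀⠀
⠀⠀⠀⠀⠿⠿⠂⠿⠿⠀⠀⠀⠀⠀⠀
⠀⠀⠀⠀⠿⠿⠂⠿⠿⠀⠀⠀⠀⠀⠀
⠀⠀⠀⠿⠿⠿⠂⠿⠿⠿⠀⠀⠀⠀⠀
⠀⠀⠀⠿⠿⠿⠂⠿⠿⠿⠀⠀⠀⠀⠀
⠀⠀⠀⠂⠂⠂⠂⣾⠂⠿⠀⠀⠀⠀⠀
⠀⠀⠀⠂⠂⠂⠂⠂⠂⠿⠀⠀⠀⠀⠀
⠀⠀⠀⠂⠂⠂⠂⠂⠂⠿⠀⠀⠀⠀⠀
⠀⠀⠀⠀⠿⠿⠿⠿⠿⠿⠀⠀⠀⠀⠀
⠀⠀⠀⠀⠀⠀⠀⠀⠀⠀⠀⠀⠀⠀⠀
⠀⠀⠀⠀⠀⠀⠀⠀⠀⠀⠀⠀⠀⠀⠀
⠀⠀⠀⠀⠀⠀⠀⠀⠀⠀⠀⠀⠀⠀⠀
⠀⠀⠀⠀⠀⠀⠀⠀⠀⠀⠀⠀⠀⠀⠀

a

⠀⠀⠀⠀⠀⠀⠀⠀⠀⠀⠀⠀⠀⠀⠀
⠀⠀⠀⠀⠀⠀⠀⠀⠀⠀⠀⠀⠀⠀⠀
⠀⠀⠀⠀⠀⠀⠀⠀⠀⠀⠀⠀⠀⠀⠀
⠀⠀⠀⠀⠀⠿⠿⠂⠿⠿⠀⠀⠀⠀⠀
⠀⠀⠀⠀⠀⠿⠿⠂⠿⠿⠀⠀⠀⠀⠀
⠀⠀⠀⠀⠿⠿⠿⠂⠿⠿⠿⠀⠀⠀⠀
⠀⠀⠀⠀⠿⠿⠿⠂⠿⠿⠿⠀⠀⠀⠀
⠀⠀⠀⠀⠂⠂⠂⣾⠂⠂⠿⠀⠀⠀⠀
⠀⠀⠀⠀⠂⠂⠂⠂⠂⠂⠿⠀⠀⠀⠀
⠀⠀⠀⠀⠂⠂⠂⠂⠂⠂⠿⠀⠀⠀⠀
⠀⠀⠀⠀⠀⠿⠿⠿⠿⠿⠿⠀⠀⠀⠀
⠀⠀⠀⠀⠀⠀⠀⠀⠀⠀⠀⠀⠀⠀⠀
⠀⠀⠀⠀⠀⠀⠀⠀⠀⠀⠀⠀⠀⠀⠀
⠀⠀⠀⠀⠀⠀⠀⠀⠀⠀⠀⠀⠀⠀⠀
⠀⠀⠀⠀⠀⠀⠀⠀⠀⠀⠀⠀⠀⠀⠀

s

⠀⠀⠀⠀⠀⠀⠀⠀⠀⠀⠀⠀⠀⠀⠀
⠀⠀⠀⠀⠀⠀⠀⠀⠀⠀⠀⠀⠀⠀⠀
⠀⠀⠀⠀⠀⠿⠿⠂⠿⠿⠀⠀⠀⠀⠀
⠀⠀⠀⠀⠀⠿⠿⠂⠿⠿⠀⠀⠀⠀⠀
⠀⠀⠀⠀⠿⠿⠿⠂⠿⠿⠿⠀⠀⠀⠀
⠀⠀⠀⠀⠿⠿⠿⠂⠿⠿⠿⠀⠀⠀⠀
⠀⠀⠀⠀⠂⠂⠂⠂⠂⠂⠿⠀⠀⠀⠀
⠀⠀⠀⠀⠂⠂⠂⣾⠂⠂⠿⠀⠀⠀⠀
⠀⠀⠀⠀⠂⠂⠂⠂⠂⠂⠿⠀⠀⠀⠀
⠀⠀⠀⠀⠀⠿⠿⠿⠿⠿⠿⠀⠀⠀⠀
⠀⠀⠀⠀⠀⠀⠀⠀⠀⠀⠀⠀⠀⠀⠀
⠀⠀⠀⠀⠀⠀⠀⠀⠀⠀⠀⠀⠀⠀⠀
⠀⠀⠀⠀⠀⠀⠀⠀⠀⠀⠀⠀⠀⠀⠀
⠀⠀⠀⠀⠀⠀⠀⠀⠀⠀⠀⠀⠀⠀⠀
⠀⠀⠀⠀⠀⠀⠀⠀⠀⠀⠀⠀⠀⠀⠀

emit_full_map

⠀⠿⠿⠂⠿⠿⠀
⠀⠿⠿⠂⠿⠿⠀
⠿⠿⠿⠂⠿⠿⠿
⠿⠿⠿⠂⠿⠿⠿
⠂⠂⠂⠂⠂⠂⠿
⠂⠂⠂⣾⠂⠂⠿
⠂⠂⠂⠂⠂⠂⠿
⠀⠿⠿⠿⠿⠿⠿


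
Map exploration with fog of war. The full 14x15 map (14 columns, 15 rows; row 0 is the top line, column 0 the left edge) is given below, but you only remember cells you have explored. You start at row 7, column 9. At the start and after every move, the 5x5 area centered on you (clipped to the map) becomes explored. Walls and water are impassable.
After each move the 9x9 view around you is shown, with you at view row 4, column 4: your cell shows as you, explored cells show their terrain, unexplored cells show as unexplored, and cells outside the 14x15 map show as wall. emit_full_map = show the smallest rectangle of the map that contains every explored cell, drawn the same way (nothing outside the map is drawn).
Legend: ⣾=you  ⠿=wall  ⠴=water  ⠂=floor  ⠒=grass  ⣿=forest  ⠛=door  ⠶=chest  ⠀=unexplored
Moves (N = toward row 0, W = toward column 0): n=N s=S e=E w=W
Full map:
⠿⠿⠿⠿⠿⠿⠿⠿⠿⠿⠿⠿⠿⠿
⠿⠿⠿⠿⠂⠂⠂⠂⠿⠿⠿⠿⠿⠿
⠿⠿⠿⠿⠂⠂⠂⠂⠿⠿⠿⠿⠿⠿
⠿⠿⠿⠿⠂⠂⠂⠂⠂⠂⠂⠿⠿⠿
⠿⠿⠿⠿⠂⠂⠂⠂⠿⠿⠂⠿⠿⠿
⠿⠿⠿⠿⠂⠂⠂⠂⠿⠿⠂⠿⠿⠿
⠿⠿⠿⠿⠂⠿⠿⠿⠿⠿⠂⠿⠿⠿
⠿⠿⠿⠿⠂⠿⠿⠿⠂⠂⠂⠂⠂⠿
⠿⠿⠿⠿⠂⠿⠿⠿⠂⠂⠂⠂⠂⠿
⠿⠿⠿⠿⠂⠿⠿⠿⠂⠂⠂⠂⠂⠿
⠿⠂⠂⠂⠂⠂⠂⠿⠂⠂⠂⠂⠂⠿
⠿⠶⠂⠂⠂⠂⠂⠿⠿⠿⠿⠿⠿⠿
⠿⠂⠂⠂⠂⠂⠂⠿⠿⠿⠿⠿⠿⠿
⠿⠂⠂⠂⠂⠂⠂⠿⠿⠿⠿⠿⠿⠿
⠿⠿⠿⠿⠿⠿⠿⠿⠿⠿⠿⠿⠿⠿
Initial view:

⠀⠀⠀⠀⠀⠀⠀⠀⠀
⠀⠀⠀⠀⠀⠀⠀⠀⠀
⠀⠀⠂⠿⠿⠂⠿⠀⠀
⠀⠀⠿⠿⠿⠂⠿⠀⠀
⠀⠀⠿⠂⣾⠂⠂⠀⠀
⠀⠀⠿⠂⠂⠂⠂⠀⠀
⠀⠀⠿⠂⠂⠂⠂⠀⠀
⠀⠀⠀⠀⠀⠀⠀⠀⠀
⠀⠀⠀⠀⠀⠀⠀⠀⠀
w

⠀⠀⠀⠀⠀⠀⠀⠀⠀
⠀⠀⠀⠀⠀⠀⠀⠀⠀
⠀⠀⠂⠂⠿⠿⠂⠿⠀
⠀⠀⠿⠿⠿⠿⠂⠿⠀
⠀⠀⠿⠿⣾⠂⠂⠂⠀
⠀⠀⠿⠿⠂⠂⠂⠂⠀
⠀⠀⠿⠿⠂⠂⠂⠂⠀
⠀⠀⠀⠀⠀⠀⠀⠀⠀
⠀⠀⠀⠀⠀⠀⠀⠀⠀

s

⠀⠀⠀⠀⠀⠀⠀⠀⠀
⠀⠀⠂⠂⠿⠿⠂⠿⠀
⠀⠀⠿⠿⠿⠿⠂⠿⠀
⠀⠀⠿⠿⠂⠂⠂⠂⠀
⠀⠀⠿⠿⣾⠂⠂⠂⠀
⠀⠀⠿⠿⠂⠂⠂⠂⠀
⠀⠀⠂⠿⠂⠂⠂⠀⠀
⠀⠀⠀⠀⠀⠀⠀⠀⠀
⠀⠀⠀⠀⠀⠀⠀⠀⠀

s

⠀⠀⠂⠂⠿⠿⠂⠿⠀
⠀⠀⠿⠿⠿⠿⠂⠿⠀
⠀⠀⠿⠿⠂⠂⠂⠂⠀
⠀⠀⠿⠿⠂⠂⠂⠂⠀
⠀⠀⠿⠿⣾⠂⠂⠂⠀
⠀⠀⠂⠿⠂⠂⠂⠀⠀
⠀⠀⠂⠿⠿⠿⠿⠀⠀
⠀⠀⠀⠀⠀⠀⠀⠀⠀
⠀⠀⠀⠀⠀⠀⠀⠀⠀

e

⠀⠂⠂⠿⠿⠂⠿⠀⠀
⠀⠿⠿⠿⠿⠂⠿⠀⠀
⠀⠿⠿⠂⠂⠂⠂⠀⠀
⠀⠿⠿⠂⠂⠂⠂⠀⠀
⠀⠿⠿⠂⣾⠂⠂⠀⠀
⠀⠂⠿⠂⠂⠂⠂⠀⠀
⠀⠂⠿⠿⠿⠿⠿⠀⠀
⠀⠀⠀⠀⠀⠀⠀⠀⠀
⠀⠀⠀⠀⠀⠀⠀⠀⠀

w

⠀⠀⠂⠂⠿⠿⠂⠿⠀
⠀⠀⠿⠿⠿⠿⠂⠿⠀
⠀⠀⠿⠿⠂⠂⠂⠂⠀
⠀⠀⠿⠿⠂⠂⠂⠂⠀
⠀⠀⠿⠿⣾⠂⠂⠂⠀
⠀⠀⠂⠿⠂⠂⠂⠂⠀
⠀⠀⠂⠿⠿⠿⠿⠿⠀
⠀⠀⠀⠀⠀⠀⠀⠀⠀
⠀⠀⠀⠀⠀⠀⠀⠀⠀

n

⠀⠀⠀⠀⠀⠀⠀⠀⠀
⠀⠀⠂⠂⠿⠿⠂⠿⠀
⠀⠀⠿⠿⠿⠿⠂⠿⠀
⠀⠀⠿⠿⠂⠂⠂⠂⠀
⠀⠀⠿⠿⣾⠂⠂⠂⠀
⠀⠀⠿⠿⠂⠂⠂⠂⠀
⠀⠀⠂⠿⠂⠂⠂⠂⠀
⠀⠀⠂⠿⠿⠿⠿⠿⠀
⠀⠀⠀⠀⠀⠀⠀⠀⠀

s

⠀⠀⠂⠂⠿⠿⠂⠿⠀
⠀⠀⠿⠿⠿⠿⠂⠿⠀
⠀⠀⠿⠿⠂⠂⠂⠂⠀
⠀⠀⠿⠿⠂⠂⠂⠂⠀
⠀⠀⠿⠿⣾⠂⠂⠂⠀
⠀⠀⠂⠿⠂⠂⠂⠂⠀
⠀⠀⠂⠿⠿⠿⠿⠿⠀
⠀⠀⠀⠀⠀⠀⠀⠀⠀
⠀⠀⠀⠀⠀⠀⠀⠀⠀

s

⠀⠀⠿⠿⠿⠿⠂⠿⠀
⠀⠀⠿⠿⠂⠂⠂⠂⠀
⠀⠀⠿⠿⠂⠂⠂⠂⠀
⠀⠀⠿⠿⠂⠂⠂⠂⠀
⠀⠀⠂⠿⣾⠂⠂⠂⠀
⠀⠀⠂⠿⠿⠿⠿⠿⠀
⠀⠀⠂⠿⠿⠿⠿⠀⠀
⠀⠀⠀⠀⠀⠀⠀⠀⠀
⠀⠀⠀⠀⠀⠀⠀⠀⠀

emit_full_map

⠂⠂⠿⠿⠂⠿
⠿⠿⠿⠿⠂⠿
⠿⠿⠂⠂⠂⠂
⠿⠿⠂⠂⠂⠂
⠿⠿⠂⠂⠂⠂
⠂⠿⣾⠂⠂⠂
⠂⠿⠿⠿⠿⠿
⠂⠿⠿⠿⠿⠀

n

⠀⠀⠂⠂⠿⠿⠂⠿⠀
⠀⠀⠿⠿⠿⠿⠂⠿⠀
⠀⠀⠿⠿⠂⠂⠂⠂⠀
⠀⠀⠿⠿⠂⠂⠂⠂⠀
⠀⠀⠿⠿⣾⠂⠂⠂⠀
⠀⠀⠂⠿⠂⠂⠂⠂⠀
⠀⠀⠂⠿⠿⠿⠿⠿⠀
⠀⠀⠂⠿⠿⠿⠿⠀⠀
⠀⠀⠀⠀⠀⠀⠀⠀⠀

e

⠀⠂⠂⠿⠿⠂⠿⠀⠀
⠀⠿⠿⠿⠿⠂⠿⠀⠀
⠀⠿⠿⠂⠂⠂⠂⠀⠀
⠀⠿⠿⠂⠂⠂⠂⠀⠀
⠀⠿⠿⠂⣾⠂⠂⠀⠀
⠀⠂⠿⠂⠂⠂⠂⠀⠀
⠀⠂⠿⠿⠿⠿⠿⠀⠀
⠀⠂⠿⠿⠿⠿⠀⠀⠀
⠀⠀⠀⠀⠀⠀⠀⠀⠀

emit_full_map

⠂⠂⠿⠿⠂⠿
⠿⠿⠿⠿⠂⠿
⠿⠿⠂⠂⠂⠂
⠿⠿⠂⠂⠂⠂
⠿⠿⠂⣾⠂⠂
⠂⠿⠂⠂⠂⠂
⠂⠿⠿⠿⠿⠿
⠂⠿⠿⠿⠿⠀


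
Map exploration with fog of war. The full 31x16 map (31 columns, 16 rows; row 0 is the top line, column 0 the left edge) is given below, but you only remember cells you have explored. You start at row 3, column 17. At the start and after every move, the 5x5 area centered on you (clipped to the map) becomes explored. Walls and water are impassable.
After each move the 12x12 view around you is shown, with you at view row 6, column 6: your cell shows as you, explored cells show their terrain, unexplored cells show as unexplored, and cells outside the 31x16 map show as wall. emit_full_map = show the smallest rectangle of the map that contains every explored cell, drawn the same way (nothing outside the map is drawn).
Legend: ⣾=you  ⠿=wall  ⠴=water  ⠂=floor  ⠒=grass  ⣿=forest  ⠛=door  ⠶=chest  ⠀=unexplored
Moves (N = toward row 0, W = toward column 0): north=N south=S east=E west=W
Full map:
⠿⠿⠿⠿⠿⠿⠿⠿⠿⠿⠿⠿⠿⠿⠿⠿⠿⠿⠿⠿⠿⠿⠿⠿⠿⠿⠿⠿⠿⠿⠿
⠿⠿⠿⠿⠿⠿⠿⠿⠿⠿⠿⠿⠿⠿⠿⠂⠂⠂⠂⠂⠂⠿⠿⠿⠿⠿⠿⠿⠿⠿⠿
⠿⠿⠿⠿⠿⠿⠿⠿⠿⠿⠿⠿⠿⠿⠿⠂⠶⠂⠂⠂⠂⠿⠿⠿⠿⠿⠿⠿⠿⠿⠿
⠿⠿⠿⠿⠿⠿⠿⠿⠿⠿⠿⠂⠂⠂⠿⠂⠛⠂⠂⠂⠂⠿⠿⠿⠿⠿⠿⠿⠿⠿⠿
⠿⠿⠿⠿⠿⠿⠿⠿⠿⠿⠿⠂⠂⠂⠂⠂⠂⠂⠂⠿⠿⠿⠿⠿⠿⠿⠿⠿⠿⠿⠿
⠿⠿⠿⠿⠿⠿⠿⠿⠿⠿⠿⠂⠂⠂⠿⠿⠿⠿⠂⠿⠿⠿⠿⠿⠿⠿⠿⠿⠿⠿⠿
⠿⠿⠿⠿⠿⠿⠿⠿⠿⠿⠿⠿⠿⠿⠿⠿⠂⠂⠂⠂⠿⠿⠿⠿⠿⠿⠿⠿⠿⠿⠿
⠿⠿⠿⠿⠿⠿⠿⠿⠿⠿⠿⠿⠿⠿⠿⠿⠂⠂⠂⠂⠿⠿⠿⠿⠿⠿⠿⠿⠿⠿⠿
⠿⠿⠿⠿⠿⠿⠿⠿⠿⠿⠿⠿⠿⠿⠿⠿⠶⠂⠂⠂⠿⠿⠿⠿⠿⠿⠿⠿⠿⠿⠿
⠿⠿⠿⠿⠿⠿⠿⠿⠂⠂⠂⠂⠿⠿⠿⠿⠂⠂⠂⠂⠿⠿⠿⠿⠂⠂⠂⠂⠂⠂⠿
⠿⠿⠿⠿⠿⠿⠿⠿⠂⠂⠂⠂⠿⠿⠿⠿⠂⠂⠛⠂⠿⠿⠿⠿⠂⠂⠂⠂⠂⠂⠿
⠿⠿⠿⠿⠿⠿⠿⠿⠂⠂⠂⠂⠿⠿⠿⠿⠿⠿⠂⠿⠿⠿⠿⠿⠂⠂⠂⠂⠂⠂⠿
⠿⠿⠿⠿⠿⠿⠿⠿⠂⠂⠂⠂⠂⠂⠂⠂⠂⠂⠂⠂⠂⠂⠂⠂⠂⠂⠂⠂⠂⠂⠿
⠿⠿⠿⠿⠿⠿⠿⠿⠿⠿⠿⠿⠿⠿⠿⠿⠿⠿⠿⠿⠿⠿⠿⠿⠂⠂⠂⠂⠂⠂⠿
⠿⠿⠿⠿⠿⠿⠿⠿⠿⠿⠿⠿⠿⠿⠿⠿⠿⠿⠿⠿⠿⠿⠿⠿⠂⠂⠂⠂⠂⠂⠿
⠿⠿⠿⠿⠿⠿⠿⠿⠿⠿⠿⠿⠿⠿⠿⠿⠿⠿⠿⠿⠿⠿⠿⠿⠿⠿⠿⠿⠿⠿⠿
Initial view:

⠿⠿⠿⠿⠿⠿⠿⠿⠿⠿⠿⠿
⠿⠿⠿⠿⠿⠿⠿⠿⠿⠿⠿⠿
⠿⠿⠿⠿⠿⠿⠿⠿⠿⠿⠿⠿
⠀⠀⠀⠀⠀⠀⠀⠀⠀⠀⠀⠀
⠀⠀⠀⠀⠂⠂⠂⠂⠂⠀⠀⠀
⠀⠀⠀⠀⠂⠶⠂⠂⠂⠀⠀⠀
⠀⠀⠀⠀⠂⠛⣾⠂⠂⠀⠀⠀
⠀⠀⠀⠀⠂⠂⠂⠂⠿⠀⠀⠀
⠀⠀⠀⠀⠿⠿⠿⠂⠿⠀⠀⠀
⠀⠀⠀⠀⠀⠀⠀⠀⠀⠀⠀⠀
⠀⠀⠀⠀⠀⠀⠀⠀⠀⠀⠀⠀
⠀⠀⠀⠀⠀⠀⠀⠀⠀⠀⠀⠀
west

⠿⠿⠿⠿⠿⠿⠿⠿⠿⠿⠿⠿
⠿⠿⠿⠿⠿⠿⠿⠿⠿⠿⠿⠿
⠿⠿⠿⠿⠿⠿⠿⠿⠿⠿⠿⠿
⠀⠀⠀⠀⠀⠀⠀⠀⠀⠀⠀⠀
⠀⠀⠀⠀⠿⠂⠂⠂⠂⠂⠀⠀
⠀⠀⠀⠀⠿⠂⠶⠂⠂⠂⠀⠀
⠀⠀⠀⠀⠿⠂⣾⠂⠂⠂⠀⠀
⠀⠀⠀⠀⠂⠂⠂⠂⠂⠿⠀⠀
⠀⠀⠀⠀⠿⠿⠿⠿⠂⠿⠀⠀
⠀⠀⠀⠀⠀⠀⠀⠀⠀⠀⠀⠀
⠀⠀⠀⠀⠀⠀⠀⠀⠀⠀⠀⠀
⠀⠀⠀⠀⠀⠀⠀⠀⠀⠀⠀⠀

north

⠿⠿⠿⠿⠿⠿⠿⠿⠿⠿⠿⠿
⠿⠿⠿⠿⠿⠿⠿⠿⠿⠿⠿⠿
⠿⠿⠿⠿⠿⠿⠿⠿⠿⠿⠿⠿
⠿⠿⠿⠿⠿⠿⠿⠿⠿⠿⠿⠿
⠀⠀⠀⠀⠿⠿⠿⠿⠿⠀⠀⠀
⠀⠀⠀⠀⠿⠂⠂⠂⠂⠂⠀⠀
⠀⠀⠀⠀⠿⠂⣾⠂⠂⠂⠀⠀
⠀⠀⠀⠀⠿⠂⠛⠂⠂⠂⠀⠀
⠀⠀⠀⠀⠂⠂⠂⠂⠂⠿⠀⠀
⠀⠀⠀⠀⠿⠿⠿⠿⠂⠿⠀⠀
⠀⠀⠀⠀⠀⠀⠀⠀⠀⠀⠀⠀
⠀⠀⠀⠀⠀⠀⠀⠀⠀⠀⠀⠀

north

⠿⠿⠿⠿⠿⠿⠿⠿⠿⠿⠿⠿
⠿⠿⠿⠿⠿⠿⠿⠿⠿⠿⠿⠿
⠿⠿⠿⠿⠿⠿⠿⠿⠿⠿⠿⠿
⠿⠿⠿⠿⠿⠿⠿⠿⠿⠿⠿⠿
⠿⠿⠿⠿⠿⠿⠿⠿⠿⠿⠿⠿
⠀⠀⠀⠀⠿⠿⠿⠿⠿⠀⠀⠀
⠀⠀⠀⠀⠿⠂⣾⠂⠂⠂⠀⠀
⠀⠀⠀⠀⠿⠂⠶⠂⠂⠂⠀⠀
⠀⠀⠀⠀⠿⠂⠛⠂⠂⠂⠀⠀
⠀⠀⠀⠀⠂⠂⠂⠂⠂⠿⠀⠀
⠀⠀⠀⠀⠿⠿⠿⠿⠂⠿⠀⠀
⠀⠀⠀⠀⠀⠀⠀⠀⠀⠀⠀⠀

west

⠿⠿⠿⠿⠿⠿⠿⠿⠿⠿⠿⠿
⠿⠿⠿⠿⠿⠿⠿⠿⠿⠿⠿⠿
⠿⠿⠿⠿⠿⠿⠿⠿⠿⠿⠿⠿
⠿⠿⠿⠿⠿⠿⠿⠿⠿⠿⠿⠿
⠿⠿⠿⠿⠿⠿⠿⠿⠿⠿⠿⠿
⠀⠀⠀⠀⠿⠿⠿⠿⠿⠿⠀⠀
⠀⠀⠀⠀⠿⠿⣾⠂⠂⠂⠂⠀
⠀⠀⠀⠀⠿⠿⠂⠶⠂⠂⠂⠀
⠀⠀⠀⠀⠂⠿⠂⠛⠂⠂⠂⠀
⠀⠀⠀⠀⠀⠂⠂⠂⠂⠂⠿⠀
⠀⠀⠀⠀⠀⠿⠿⠿⠿⠂⠿⠀
⠀⠀⠀⠀⠀⠀⠀⠀⠀⠀⠀⠀

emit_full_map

⠿⠿⠿⠿⠿⠿⠀
⠿⠿⣾⠂⠂⠂⠂
⠿⠿⠂⠶⠂⠂⠂
⠂⠿⠂⠛⠂⠂⠂
⠀⠂⠂⠂⠂⠂⠿
⠀⠿⠿⠿⠿⠂⠿

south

⠿⠿⠿⠿⠿⠿⠿⠿⠿⠿⠿⠿
⠿⠿⠿⠿⠿⠿⠿⠿⠿⠿⠿⠿
⠿⠿⠿⠿⠿⠿⠿⠿⠿⠿⠿⠿
⠿⠿⠿⠿⠿⠿⠿⠿⠿⠿⠿⠿
⠀⠀⠀⠀⠿⠿⠿⠿⠿⠿⠀⠀
⠀⠀⠀⠀⠿⠿⠂⠂⠂⠂⠂⠀
⠀⠀⠀⠀⠿⠿⣾⠶⠂⠂⠂⠀
⠀⠀⠀⠀⠂⠿⠂⠛⠂⠂⠂⠀
⠀⠀⠀⠀⠂⠂⠂⠂⠂⠂⠿⠀
⠀⠀⠀⠀⠀⠿⠿⠿⠿⠂⠿⠀
⠀⠀⠀⠀⠀⠀⠀⠀⠀⠀⠀⠀
⠀⠀⠀⠀⠀⠀⠀⠀⠀⠀⠀⠀

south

⠿⠿⠿⠿⠿⠿⠿⠿⠿⠿⠿⠿
⠿⠿⠿⠿⠿⠿⠿⠿⠿⠿⠿⠿
⠿⠿⠿⠿⠿⠿⠿⠿⠿⠿⠿⠿
⠀⠀⠀⠀⠿⠿⠿⠿⠿⠿⠀⠀
⠀⠀⠀⠀⠿⠿⠂⠂⠂⠂⠂⠀
⠀⠀⠀⠀⠿⠿⠂⠶⠂⠂⠂⠀
⠀⠀⠀⠀⠂⠿⣾⠛⠂⠂⠂⠀
⠀⠀⠀⠀⠂⠂⠂⠂⠂⠂⠿⠀
⠀⠀⠀⠀⠂⠿⠿⠿⠿⠂⠿⠀
⠀⠀⠀⠀⠀⠀⠀⠀⠀⠀⠀⠀
⠀⠀⠀⠀⠀⠀⠀⠀⠀⠀⠀⠀
⠀⠀⠀⠀⠀⠀⠀⠀⠀⠀⠀⠀

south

⠿⠿⠿⠿⠿⠿⠿⠿⠿⠿⠿⠿
⠿⠿⠿⠿⠿⠿⠿⠿⠿⠿⠿⠿
⠀⠀⠀⠀⠿⠿⠿⠿⠿⠿⠀⠀
⠀⠀⠀⠀⠿⠿⠂⠂⠂⠂⠂⠀
⠀⠀⠀⠀⠿⠿⠂⠶⠂⠂⠂⠀
⠀⠀⠀⠀⠂⠿⠂⠛⠂⠂⠂⠀
⠀⠀⠀⠀⠂⠂⣾⠂⠂⠂⠿⠀
⠀⠀⠀⠀⠂⠿⠿⠿⠿⠂⠿⠀
⠀⠀⠀⠀⠿⠿⠿⠂⠂⠀⠀⠀
⠀⠀⠀⠀⠀⠀⠀⠀⠀⠀⠀⠀
⠀⠀⠀⠀⠀⠀⠀⠀⠀⠀⠀⠀
⠀⠀⠀⠀⠀⠀⠀⠀⠀⠀⠀⠀

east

⠿⠿⠿⠿⠿⠿⠿⠿⠿⠿⠿⠿
⠿⠿⠿⠿⠿⠿⠿⠿⠿⠿⠿⠿
⠀⠀⠀⠿⠿⠿⠿⠿⠿⠀⠀⠀
⠀⠀⠀⠿⠿⠂⠂⠂⠂⠂⠀⠀
⠀⠀⠀⠿⠿⠂⠶⠂⠂⠂⠀⠀
⠀⠀⠀⠂⠿⠂⠛⠂⠂⠂⠀⠀
⠀⠀⠀⠂⠂⠂⣾⠂⠂⠿⠀⠀
⠀⠀⠀⠂⠿⠿⠿⠿⠂⠿⠀⠀
⠀⠀⠀⠿⠿⠿⠂⠂⠂⠀⠀⠀
⠀⠀⠀⠀⠀⠀⠀⠀⠀⠀⠀⠀
⠀⠀⠀⠀⠀⠀⠀⠀⠀⠀⠀⠀
⠀⠀⠀⠀⠀⠀⠀⠀⠀⠀⠀⠀

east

⠿⠿⠿⠿⠿⠿⠿⠿⠿⠿⠿⠿
⠿⠿⠿⠿⠿⠿⠿⠿⠿⠿⠿⠿
⠀⠀⠿⠿⠿⠿⠿⠿⠀⠀⠀⠀
⠀⠀⠿⠿⠂⠂⠂⠂⠂⠀⠀⠀
⠀⠀⠿⠿⠂⠶⠂⠂⠂⠀⠀⠀
⠀⠀⠂⠿⠂⠛⠂⠂⠂⠀⠀⠀
⠀⠀⠂⠂⠂⠂⣾⠂⠿⠀⠀⠀
⠀⠀⠂⠿⠿⠿⠿⠂⠿⠀⠀⠀
⠀⠀⠿⠿⠿⠂⠂⠂⠂⠀⠀⠀
⠀⠀⠀⠀⠀⠀⠀⠀⠀⠀⠀⠀
⠀⠀⠀⠀⠀⠀⠀⠀⠀⠀⠀⠀
⠀⠀⠀⠀⠀⠀⠀⠀⠀⠀⠀⠀

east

⠿⠿⠿⠿⠿⠿⠿⠿⠿⠿⠿⠿
⠿⠿⠿⠿⠿⠿⠿⠿⠿⠿⠿⠿
⠀⠿⠿⠿⠿⠿⠿⠀⠀⠀⠀⠀
⠀⠿⠿⠂⠂⠂⠂⠂⠀⠀⠀⠀
⠀⠿⠿⠂⠶⠂⠂⠂⠂⠀⠀⠀
⠀⠂⠿⠂⠛⠂⠂⠂⠂⠀⠀⠀
⠀⠂⠂⠂⠂⠂⣾⠿⠿⠀⠀⠀
⠀⠂⠿⠿⠿⠿⠂⠿⠿⠀⠀⠀
⠀⠿⠿⠿⠂⠂⠂⠂⠿⠀⠀⠀
⠀⠀⠀⠀⠀⠀⠀⠀⠀⠀⠀⠀
⠀⠀⠀⠀⠀⠀⠀⠀⠀⠀⠀⠀
⠀⠀⠀⠀⠀⠀⠀⠀⠀⠀⠀⠀

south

⠿⠿⠿⠿⠿⠿⠿⠿⠿⠿⠿⠿
⠀⠿⠿⠿⠿⠿⠿⠀⠀⠀⠀⠀
⠀⠿⠿⠂⠂⠂⠂⠂⠀⠀⠀⠀
⠀⠿⠿⠂⠶⠂⠂⠂⠂⠀⠀⠀
⠀⠂⠿⠂⠛⠂⠂⠂⠂⠀⠀⠀
⠀⠂⠂⠂⠂⠂⠂⠿⠿⠀⠀⠀
⠀⠂⠿⠿⠿⠿⣾⠿⠿⠀⠀⠀
⠀⠿⠿⠿⠂⠂⠂⠂⠿⠀⠀⠀
⠀⠀⠀⠀⠂⠂⠂⠂⠿⠀⠀⠀
⠀⠀⠀⠀⠀⠀⠀⠀⠀⠀⠀⠀
⠀⠀⠀⠀⠀⠀⠀⠀⠀⠀⠀⠀
⠀⠀⠀⠀⠀⠀⠀⠀⠀⠀⠀⠀

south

⠀⠿⠿⠿⠿⠿⠿⠀⠀⠀⠀⠀
⠀⠿⠿⠂⠂⠂⠂⠂⠀⠀⠀⠀
⠀⠿⠿⠂⠶⠂⠂⠂⠂⠀⠀⠀
⠀⠂⠿⠂⠛⠂⠂⠂⠂⠀⠀⠀
⠀⠂⠂⠂⠂⠂⠂⠿⠿⠀⠀⠀
⠀⠂⠿⠿⠿⠿⠂⠿⠿⠀⠀⠀
⠀⠿⠿⠿⠂⠂⣾⠂⠿⠀⠀⠀
⠀⠀⠀⠀⠂⠂⠂⠂⠿⠀⠀⠀
⠀⠀⠀⠀⠶⠂⠂⠂⠿⠀⠀⠀
⠀⠀⠀⠀⠀⠀⠀⠀⠀⠀⠀⠀
⠀⠀⠀⠀⠀⠀⠀⠀⠀⠀⠀⠀
⠀⠀⠀⠀⠀⠀⠀⠀⠀⠀⠀⠀

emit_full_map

⠿⠿⠿⠿⠿⠿⠀⠀
⠿⠿⠂⠂⠂⠂⠂⠀
⠿⠿⠂⠶⠂⠂⠂⠂
⠂⠿⠂⠛⠂⠂⠂⠂
⠂⠂⠂⠂⠂⠂⠿⠿
⠂⠿⠿⠿⠿⠂⠿⠿
⠿⠿⠿⠂⠂⣾⠂⠿
⠀⠀⠀⠂⠂⠂⠂⠿
⠀⠀⠀⠶⠂⠂⠂⠿

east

⠿⠿⠿⠿⠿⠿⠀⠀⠀⠀⠀⠀
⠿⠿⠂⠂⠂⠂⠂⠀⠀⠀⠀⠀
⠿⠿⠂⠶⠂⠂⠂⠂⠀⠀⠀⠀
⠂⠿⠂⠛⠂⠂⠂⠂⠀⠀⠀⠀
⠂⠂⠂⠂⠂⠂⠿⠿⠿⠀⠀⠀
⠂⠿⠿⠿⠿⠂⠿⠿⠿⠀⠀⠀
⠿⠿⠿⠂⠂⠂⣾⠿⠿⠀⠀⠀
⠀⠀⠀⠂⠂⠂⠂⠿⠿⠀⠀⠀
⠀⠀⠀⠶⠂⠂⠂⠿⠿⠀⠀⠀
⠀⠀⠀⠀⠀⠀⠀⠀⠀⠀⠀⠀
⠀⠀⠀⠀⠀⠀⠀⠀⠀⠀⠀⠀
⠀⠀⠀⠀⠀⠀⠀⠀⠀⠀⠀⠀

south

⠿⠿⠂⠂⠂⠂⠂⠀⠀⠀⠀⠀
⠿⠿⠂⠶⠂⠂⠂⠂⠀⠀⠀⠀
⠂⠿⠂⠛⠂⠂⠂⠂⠀⠀⠀⠀
⠂⠂⠂⠂⠂⠂⠿⠿⠿⠀⠀⠀
⠂⠿⠿⠿⠿⠂⠿⠿⠿⠀⠀⠀
⠿⠿⠿⠂⠂⠂⠂⠿⠿⠀⠀⠀
⠀⠀⠀⠂⠂⠂⣾⠿⠿⠀⠀⠀
⠀⠀⠀⠶⠂⠂⠂⠿⠿⠀⠀⠀
⠀⠀⠀⠀⠂⠂⠂⠿⠿⠀⠀⠀
⠀⠀⠀⠀⠀⠀⠀⠀⠀⠀⠀⠀
⠀⠀⠀⠀⠀⠀⠀⠀⠀⠀⠀⠀
⠀⠀⠀⠀⠀⠀⠀⠀⠀⠀⠀⠀

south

⠿⠿⠂⠶⠂⠂⠂⠂⠀⠀⠀⠀
⠂⠿⠂⠛⠂⠂⠂⠂⠀⠀⠀⠀
⠂⠂⠂⠂⠂⠂⠿⠿⠿⠀⠀⠀
⠂⠿⠿⠿⠿⠂⠿⠿⠿⠀⠀⠀
⠿⠿⠿⠂⠂⠂⠂⠿⠿⠀⠀⠀
⠀⠀⠀⠂⠂⠂⠂⠿⠿⠀⠀⠀
⠀⠀⠀⠶⠂⠂⣾⠿⠿⠀⠀⠀
⠀⠀⠀⠀⠂⠂⠂⠿⠿⠀⠀⠀
⠀⠀⠀⠀⠂⠛⠂⠿⠿⠀⠀⠀
⠀⠀⠀⠀⠀⠀⠀⠀⠀⠀⠀⠀
⠀⠀⠀⠀⠀⠀⠀⠀⠀⠀⠀⠀
⠀⠀⠀⠀⠀⠀⠀⠀⠀⠀⠀⠀

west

⠀⠿⠿⠂⠶⠂⠂⠂⠂⠀⠀⠀
⠀⠂⠿⠂⠛⠂⠂⠂⠂⠀⠀⠀
⠀⠂⠂⠂⠂⠂⠂⠿⠿⠿⠀⠀
⠀⠂⠿⠿⠿⠿⠂⠿⠿⠿⠀⠀
⠀⠿⠿⠿⠂⠂⠂⠂⠿⠿⠀⠀
⠀⠀⠀⠀⠂⠂⠂⠂⠿⠿⠀⠀
⠀⠀⠀⠀⠶⠂⣾⠂⠿⠿⠀⠀
⠀⠀⠀⠀⠂⠂⠂⠂⠿⠿⠀⠀
⠀⠀⠀⠀⠂⠂⠛⠂⠿⠿⠀⠀
⠀⠀⠀⠀⠀⠀⠀⠀⠀⠀⠀⠀
⠀⠀⠀⠀⠀⠀⠀⠀⠀⠀⠀⠀
⠀⠀⠀⠀⠀⠀⠀⠀⠀⠀⠀⠀

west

⠀⠀⠿⠿⠂⠶⠂⠂⠂⠂⠀⠀
⠀⠀⠂⠿⠂⠛⠂⠂⠂⠂⠀⠀
⠀⠀⠂⠂⠂⠂⠂⠂⠿⠿⠿⠀
⠀⠀⠂⠿⠿⠿⠿⠂⠿⠿⠿⠀
⠀⠀⠿⠿⠿⠂⠂⠂⠂⠿⠿⠀
⠀⠀⠀⠀⠿⠂⠂⠂⠂⠿⠿⠀
⠀⠀⠀⠀⠿⠶⣾⠂⠂⠿⠿⠀
⠀⠀⠀⠀⠿⠂⠂⠂⠂⠿⠿⠀
⠀⠀⠀⠀⠿⠂⠂⠛⠂⠿⠿⠀
⠀⠀⠀⠀⠀⠀⠀⠀⠀⠀⠀⠀
⠀⠀⠀⠀⠀⠀⠀⠀⠀⠀⠀⠀
⠀⠀⠀⠀⠀⠀⠀⠀⠀⠀⠀⠀

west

⠀⠀⠀⠿⠿⠂⠶⠂⠂⠂⠂⠀
⠀⠀⠀⠂⠿⠂⠛⠂⠂⠂⠂⠀
⠀⠀⠀⠂⠂⠂⠂⠂⠂⠿⠿⠿
⠀⠀⠀⠂⠿⠿⠿⠿⠂⠿⠿⠿
⠀⠀⠀⠿⠿⠿⠂⠂⠂⠂⠿⠿
⠀⠀⠀⠀⠿⠿⠂⠂⠂⠂⠿⠿
⠀⠀⠀⠀⠿⠿⣾⠂⠂⠂⠿⠿
⠀⠀⠀⠀⠿⠿⠂⠂⠂⠂⠿⠿
⠀⠀⠀⠀⠿⠿⠂⠂⠛⠂⠿⠿
⠀⠀⠀⠀⠀⠀⠀⠀⠀⠀⠀⠀
⠀⠀⠀⠀⠀⠀⠀⠀⠀⠀⠀⠀
⠀⠀⠀⠀⠀⠀⠀⠀⠀⠀⠀⠀

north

⠀⠀⠀⠿⠿⠂⠂⠂⠂⠂⠀⠀
⠀⠀⠀⠿⠿⠂⠶⠂⠂⠂⠂⠀
⠀⠀⠀⠂⠿⠂⠛⠂⠂⠂⠂⠀
⠀⠀⠀⠂⠂⠂⠂⠂⠂⠿⠿⠿
⠀⠀⠀⠂⠿⠿⠿⠿⠂⠿⠿⠿
⠀⠀⠀⠿⠿⠿⠂⠂⠂⠂⠿⠿
⠀⠀⠀⠀⠿⠿⣾⠂⠂⠂⠿⠿
⠀⠀⠀⠀⠿⠿⠶⠂⠂⠂⠿⠿
⠀⠀⠀⠀⠿⠿⠂⠂⠂⠂⠿⠿
⠀⠀⠀⠀⠿⠿⠂⠂⠛⠂⠿⠿
⠀⠀⠀⠀⠀⠀⠀⠀⠀⠀⠀⠀
⠀⠀⠀⠀⠀⠀⠀⠀⠀⠀⠀⠀

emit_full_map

⠿⠿⠿⠿⠿⠿⠀⠀⠀
⠿⠿⠂⠂⠂⠂⠂⠀⠀
⠿⠿⠂⠶⠂⠂⠂⠂⠀
⠂⠿⠂⠛⠂⠂⠂⠂⠀
⠂⠂⠂⠂⠂⠂⠿⠿⠿
⠂⠿⠿⠿⠿⠂⠿⠿⠿
⠿⠿⠿⠂⠂⠂⠂⠿⠿
⠀⠿⠿⣾⠂⠂⠂⠿⠿
⠀⠿⠿⠶⠂⠂⠂⠿⠿
⠀⠿⠿⠂⠂⠂⠂⠿⠿
⠀⠿⠿⠂⠂⠛⠂⠿⠿

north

⠀⠀⠀⠿⠿⠿⠿⠿⠿⠀⠀⠀
⠀⠀⠀⠿⠿⠂⠂⠂⠂⠂⠀⠀
⠀⠀⠀⠿⠿⠂⠶⠂⠂⠂⠂⠀
⠀⠀⠀⠂⠿⠂⠛⠂⠂⠂⠂⠀
⠀⠀⠀⠂⠂⠂⠂⠂⠂⠿⠿⠿
⠀⠀⠀⠂⠿⠿⠿⠿⠂⠿⠿⠿
⠀⠀⠀⠿⠿⠿⣾⠂⠂⠂⠿⠿
⠀⠀⠀⠀⠿⠿⠂⠂⠂⠂⠿⠿
⠀⠀⠀⠀⠿⠿⠶⠂⠂⠂⠿⠿
⠀⠀⠀⠀⠿⠿⠂⠂⠂⠂⠿⠿
⠀⠀⠀⠀⠿⠿⠂⠂⠛⠂⠿⠿
⠀⠀⠀⠀⠀⠀⠀⠀⠀⠀⠀⠀

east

⠀⠀⠿⠿⠿⠿⠿⠿⠀⠀⠀⠀
⠀⠀⠿⠿⠂⠂⠂⠂⠂⠀⠀⠀
⠀⠀⠿⠿⠂⠶⠂⠂⠂⠂⠀⠀
⠀⠀⠂⠿⠂⠛⠂⠂⠂⠂⠀⠀
⠀⠀⠂⠂⠂⠂⠂⠂⠿⠿⠿⠀
⠀⠀⠂⠿⠿⠿⠿⠂⠿⠿⠿⠀
⠀⠀⠿⠿⠿⠂⣾⠂⠂⠿⠿⠀
⠀⠀⠀⠿⠿⠂⠂⠂⠂⠿⠿⠀
⠀⠀⠀⠿⠿⠶⠂⠂⠂⠿⠿⠀
⠀⠀⠀⠿⠿⠂⠂⠂⠂⠿⠿⠀
⠀⠀⠀⠿⠿⠂⠂⠛⠂⠿⠿⠀
⠀⠀⠀⠀⠀⠀⠀⠀⠀⠀⠀⠀

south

⠀⠀⠿⠿⠂⠂⠂⠂⠂⠀⠀⠀
⠀⠀⠿⠿⠂⠶⠂⠂⠂⠂⠀⠀
⠀⠀⠂⠿⠂⠛⠂⠂⠂⠂⠀⠀
⠀⠀⠂⠂⠂⠂⠂⠂⠿⠿⠿⠀
⠀⠀⠂⠿⠿⠿⠿⠂⠿⠿⠿⠀
⠀⠀⠿⠿⠿⠂⠂⠂⠂⠿⠿⠀
⠀⠀⠀⠿⠿⠂⣾⠂⠂⠿⠿⠀
⠀⠀⠀⠿⠿⠶⠂⠂⠂⠿⠿⠀
⠀⠀⠀⠿⠿⠂⠂⠂⠂⠿⠿⠀
⠀⠀⠀⠿⠿⠂⠂⠛⠂⠿⠿⠀
⠀⠀⠀⠀⠀⠀⠀⠀⠀⠀⠀⠀
⠀⠀⠀⠀⠀⠀⠀⠀⠀⠀⠀⠀

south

⠀⠀⠿⠿⠂⠶⠂⠂⠂⠂⠀⠀
⠀⠀⠂⠿⠂⠛⠂⠂⠂⠂⠀⠀
⠀⠀⠂⠂⠂⠂⠂⠂⠿⠿⠿⠀
⠀⠀⠂⠿⠿⠿⠿⠂⠿⠿⠿⠀
⠀⠀⠿⠿⠿⠂⠂⠂⠂⠿⠿⠀
⠀⠀⠀⠿⠿⠂⠂⠂⠂⠿⠿⠀
⠀⠀⠀⠿⠿⠶⣾⠂⠂⠿⠿⠀
⠀⠀⠀⠿⠿⠂⠂⠂⠂⠿⠿⠀
⠀⠀⠀⠿⠿⠂⠂⠛⠂⠿⠿⠀
⠀⠀⠀⠀⠀⠀⠀⠀⠀⠀⠀⠀
⠀⠀⠀⠀⠀⠀⠀⠀⠀⠀⠀⠀
⠀⠀⠀⠀⠀⠀⠀⠀⠀⠀⠀⠀

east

⠀⠿⠿⠂⠶⠂⠂⠂⠂⠀⠀⠀
⠀⠂⠿⠂⠛⠂⠂⠂⠂⠀⠀⠀
⠀⠂⠂⠂⠂⠂⠂⠿⠿⠿⠀⠀
⠀⠂⠿⠿⠿⠿⠂⠿⠿⠿⠀⠀
⠀⠿⠿⠿⠂⠂⠂⠂⠿⠿⠀⠀
⠀⠀⠿⠿⠂⠂⠂⠂⠿⠿⠀⠀
⠀⠀⠿⠿⠶⠂⣾⠂⠿⠿⠀⠀
⠀⠀⠿⠿⠂⠂⠂⠂⠿⠿⠀⠀
⠀⠀⠿⠿⠂⠂⠛⠂⠿⠿⠀⠀
⠀⠀⠀⠀⠀⠀⠀⠀⠀⠀⠀⠀
⠀⠀⠀⠀⠀⠀⠀⠀⠀⠀⠀⠀
⠀⠀⠀⠀⠀⠀⠀⠀⠀⠀⠀⠀

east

⠿⠿⠂⠶⠂⠂⠂⠂⠀⠀⠀⠀
⠂⠿⠂⠛⠂⠂⠂⠂⠀⠀⠀⠀
⠂⠂⠂⠂⠂⠂⠿⠿⠿⠀⠀⠀
⠂⠿⠿⠿⠿⠂⠿⠿⠿⠀⠀⠀
⠿⠿⠿⠂⠂⠂⠂⠿⠿⠀⠀⠀
⠀⠿⠿⠂⠂⠂⠂⠿⠿⠀⠀⠀
⠀⠿⠿⠶⠂⠂⣾⠿⠿⠀⠀⠀
⠀⠿⠿⠂⠂⠂⠂⠿⠿⠀⠀⠀
⠀⠿⠿⠂⠂⠛⠂⠿⠿⠀⠀⠀
⠀⠀⠀⠀⠀⠀⠀⠀⠀⠀⠀⠀
⠀⠀⠀⠀⠀⠀⠀⠀⠀⠀⠀⠀
⠀⠀⠀⠀⠀⠀⠀⠀⠀⠀⠀⠀

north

⠿⠿⠂⠂⠂⠂⠂⠀⠀⠀⠀⠀
⠿⠿⠂⠶⠂⠂⠂⠂⠀⠀⠀⠀
⠂⠿⠂⠛⠂⠂⠂⠂⠀⠀⠀⠀
⠂⠂⠂⠂⠂⠂⠿⠿⠿⠀⠀⠀
⠂⠿⠿⠿⠿⠂⠿⠿⠿⠀⠀⠀
⠿⠿⠿⠂⠂⠂⠂⠿⠿⠀⠀⠀
⠀⠿⠿⠂⠂⠂⣾⠿⠿⠀⠀⠀
⠀⠿⠿⠶⠂⠂⠂⠿⠿⠀⠀⠀
⠀⠿⠿⠂⠂⠂⠂⠿⠿⠀⠀⠀
⠀⠿⠿⠂⠂⠛⠂⠿⠿⠀⠀⠀
⠀⠀⠀⠀⠀⠀⠀⠀⠀⠀⠀⠀
⠀⠀⠀⠀⠀⠀⠀⠀⠀⠀⠀⠀

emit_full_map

⠿⠿⠿⠿⠿⠿⠀⠀⠀
⠿⠿⠂⠂⠂⠂⠂⠀⠀
⠿⠿⠂⠶⠂⠂⠂⠂⠀
⠂⠿⠂⠛⠂⠂⠂⠂⠀
⠂⠂⠂⠂⠂⠂⠿⠿⠿
⠂⠿⠿⠿⠿⠂⠿⠿⠿
⠿⠿⠿⠂⠂⠂⠂⠿⠿
⠀⠿⠿⠂⠂⠂⣾⠿⠿
⠀⠿⠿⠶⠂⠂⠂⠿⠿
⠀⠿⠿⠂⠂⠂⠂⠿⠿
⠀⠿⠿⠂⠂⠛⠂⠿⠿
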